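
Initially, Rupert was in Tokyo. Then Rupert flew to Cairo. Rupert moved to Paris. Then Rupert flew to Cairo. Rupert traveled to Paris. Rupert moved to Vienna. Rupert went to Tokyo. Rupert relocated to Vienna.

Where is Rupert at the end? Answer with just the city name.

Tracking Rupert's location:
Start: Rupert is in Tokyo.
After move 1: Tokyo -> Cairo. Rupert is in Cairo.
After move 2: Cairo -> Paris. Rupert is in Paris.
After move 3: Paris -> Cairo. Rupert is in Cairo.
After move 4: Cairo -> Paris. Rupert is in Paris.
After move 5: Paris -> Vienna. Rupert is in Vienna.
After move 6: Vienna -> Tokyo. Rupert is in Tokyo.
After move 7: Tokyo -> Vienna. Rupert is in Vienna.

Answer: Vienna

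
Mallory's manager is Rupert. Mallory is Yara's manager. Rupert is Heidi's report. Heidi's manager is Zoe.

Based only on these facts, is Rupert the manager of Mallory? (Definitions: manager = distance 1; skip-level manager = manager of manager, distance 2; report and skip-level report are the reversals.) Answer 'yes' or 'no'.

Reconstructing the manager chain from the given facts:
  Zoe -> Heidi -> Rupert -> Mallory -> Yara
(each arrow means 'manager of the next')
Positions in the chain (0 = top):
  position of Zoe: 0
  position of Heidi: 1
  position of Rupert: 2
  position of Mallory: 3
  position of Yara: 4

Rupert is at position 2, Mallory is at position 3; signed distance (j - i) = 1.
'manager' requires j - i = 1. Actual distance is 1, so the relation HOLDS.

Answer: yes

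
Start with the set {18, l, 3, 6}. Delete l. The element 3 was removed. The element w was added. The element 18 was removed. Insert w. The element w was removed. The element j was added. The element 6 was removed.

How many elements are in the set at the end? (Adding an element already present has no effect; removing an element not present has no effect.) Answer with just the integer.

Tracking the set through each operation:
Start: {18, 3, 6, l}
Event 1 (remove l): removed. Set: {18, 3, 6}
Event 2 (remove 3): removed. Set: {18, 6}
Event 3 (add w): added. Set: {18, 6, w}
Event 4 (remove 18): removed. Set: {6, w}
Event 5 (add w): already present, no change. Set: {6, w}
Event 6 (remove w): removed. Set: {6}
Event 7 (add j): added. Set: {6, j}
Event 8 (remove 6): removed. Set: {j}

Final set: {j} (size 1)

Answer: 1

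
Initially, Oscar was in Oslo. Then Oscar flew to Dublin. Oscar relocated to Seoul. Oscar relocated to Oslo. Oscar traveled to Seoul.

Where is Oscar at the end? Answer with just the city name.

Answer: Seoul

Derivation:
Tracking Oscar's location:
Start: Oscar is in Oslo.
After move 1: Oslo -> Dublin. Oscar is in Dublin.
After move 2: Dublin -> Seoul. Oscar is in Seoul.
After move 3: Seoul -> Oslo. Oscar is in Oslo.
After move 4: Oslo -> Seoul. Oscar is in Seoul.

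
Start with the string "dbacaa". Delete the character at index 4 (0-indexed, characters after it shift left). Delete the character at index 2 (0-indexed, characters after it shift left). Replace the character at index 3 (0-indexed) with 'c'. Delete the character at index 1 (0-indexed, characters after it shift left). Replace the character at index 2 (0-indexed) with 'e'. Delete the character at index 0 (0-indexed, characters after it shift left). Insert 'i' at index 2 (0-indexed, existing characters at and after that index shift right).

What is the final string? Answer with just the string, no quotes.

Applying each edit step by step:
Start: "dbacaa"
Op 1 (delete idx 4 = 'a'): "dbacaa" -> "dbaca"
Op 2 (delete idx 2 = 'a'): "dbaca" -> "dbca"
Op 3 (replace idx 3: 'a' -> 'c'): "dbca" -> "dbcc"
Op 4 (delete idx 1 = 'b'): "dbcc" -> "dcc"
Op 5 (replace idx 2: 'c' -> 'e'): "dcc" -> "dce"
Op 6 (delete idx 0 = 'd'): "dce" -> "ce"
Op 7 (insert 'i' at idx 2): "ce" -> "cei"

Answer: cei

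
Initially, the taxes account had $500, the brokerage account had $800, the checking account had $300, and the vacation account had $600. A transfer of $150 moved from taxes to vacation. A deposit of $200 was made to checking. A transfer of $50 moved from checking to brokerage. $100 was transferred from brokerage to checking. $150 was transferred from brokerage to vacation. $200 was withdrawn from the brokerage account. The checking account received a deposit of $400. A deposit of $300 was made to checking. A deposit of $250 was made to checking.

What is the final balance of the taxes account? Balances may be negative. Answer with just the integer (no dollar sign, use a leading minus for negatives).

Tracking account balances step by step:
Start: taxes=500, brokerage=800, checking=300, vacation=600
Event 1 (transfer 150 taxes -> vacation): taxes: 500 - 150 = 350, vacation: 600 + 150 = 750. Balances: taxes=350, brokerage=800, checking=300, vacation=750
Event 2 (deposit 200 to checking): checking: 300 + 200 = 500. Balances: taxes=350, brokerage=800, checking=500, vacation=750
Event 3 (transfer 50 checking -> brokerage): checking: 500 - 50 = 450, brokerage: 800 + 50 = 850. Balances: taxes=350, brokerage=850, checking=450, vacation=750
Event 4 (transfer 100 brokerage -> checking): brokerage: 850 - 100 = 750, checking: 450 + 100 = 550. Balances: taxes=350, brokerage=750, checking=550, vacation=750
Event 5 (transfer 150 brokerage -> vacation): brokerage: 750 - 150 = 600, vacation: 750 + 150 = 900. Balances: taxes=350, brokerage=600, checking=550, vacation=900
Event 6 (withdraw 200 from brokerage): brokerage: 600 - 200 = 400. Balances: taxes=350, brokerage=400, checking=550, vacation=900
Event 7 (deposit 400 to checking): checking: 550 + 400 = 950. Balances: taxes=350, brokerage=400, checking=950, vacation=900
Event 8 (deposit 300 to checking): checking: 950 + 300 = 1250. Balances: taxes=350, brokerage=400, checking=1250, vacation=900
Event 9 (deposit 250 to checking): checking: 1250 + 250 = 1500. Balances: taxes=350, brokerage=400, checking=1500, vacation=900

Final balance of taxes: 350

Answer: 350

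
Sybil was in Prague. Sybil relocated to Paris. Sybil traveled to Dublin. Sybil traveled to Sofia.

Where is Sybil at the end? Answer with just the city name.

Tracking Sybil's location:
Start: Sybil is in Prague.
After move 1: Prague -> Paris. Sybil is in Paris.
After move 2: Paris -> Dublin. Sybil is in Dublin.
After move 3: Dublin -> Sofia. Sybil is in Sofia.

Answer: Sofia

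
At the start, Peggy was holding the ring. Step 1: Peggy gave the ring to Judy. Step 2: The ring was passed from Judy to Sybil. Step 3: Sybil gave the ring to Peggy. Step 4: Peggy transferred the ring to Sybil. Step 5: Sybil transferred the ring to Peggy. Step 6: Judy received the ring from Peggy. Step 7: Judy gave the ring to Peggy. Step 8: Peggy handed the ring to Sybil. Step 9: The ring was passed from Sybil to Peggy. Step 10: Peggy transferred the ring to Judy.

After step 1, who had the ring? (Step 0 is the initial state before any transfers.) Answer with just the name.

Answer: Judy

Derivation:
Tracking the ring holder through step 1:
After step 0 (start): Peggy
After step 1: Judy

At step 1, the holder is Judy.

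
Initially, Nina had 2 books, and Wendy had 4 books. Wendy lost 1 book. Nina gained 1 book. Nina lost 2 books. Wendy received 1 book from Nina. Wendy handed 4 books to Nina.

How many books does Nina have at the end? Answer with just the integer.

Answer: 4

Derivation:
Tracking counts step by step:
Start: Nina=2, Wendy=4
Event 1 (Wendy -1): Wendy: 4 -> 3. State: Nina=2, Wendy=3
Event 2 (Nina +1): Nina: 2 -> 3. State: Nina=3, Wendy=3
Event 3 (Nina -2): Nina: 3 -> 1. State: Nina=1, Wendy=3
Event 4 (Nina -> Wendy, 1): Nina: 1 -> 0, Wendy: 3 -> 4. State: Nina=0, Wendy=4
Event 5 (Wendy -> Nina, 4): Wendy: 4 -> 0, Nina: 0 -> 4. State: Nina=4, Wendy=0

Nina's final count: 4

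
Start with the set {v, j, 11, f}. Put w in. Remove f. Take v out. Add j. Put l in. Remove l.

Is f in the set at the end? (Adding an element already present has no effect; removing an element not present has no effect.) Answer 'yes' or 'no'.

Answer: no

Derivation:
Tracking the set through each operation:
Start: {11, f, j, v}
Event 1 (add w): added. Set: {11, f, j, v, w}
Event 2 (remove f): removed. Set: {11, j, v, w}
Event 3 (remove v): removed. Set: {11, j, w}
Event 4 (add j): already present, no change. Set: {11, j, w}
Event 5 (add l): added. Set: {11, j, l, w}
Event 6 (remove l): removed. Set: {11, j, w}

Final set: {11, j, w} (size 3)
f is NOT in the final set.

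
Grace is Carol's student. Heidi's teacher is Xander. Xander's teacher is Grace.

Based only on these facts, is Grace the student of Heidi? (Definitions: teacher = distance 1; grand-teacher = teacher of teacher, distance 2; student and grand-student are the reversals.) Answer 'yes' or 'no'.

Reconstructing the teacher chain from the given facts:
  Carol -> Grace -> Xander -> Heidi
(each arrow means 'teacher of the next')
Positions in the chain (0 = top):
  position of Carol: 0
  position of Grace: 1
  position of Xander: 2
  position of Heidi: 3

Grace is at position 1, Heidi is at position 3; signed distance (j - i) = 2.
'student' requires j - i = -1. Actual distance is 2, so the relation does NOT hold.

Answer: no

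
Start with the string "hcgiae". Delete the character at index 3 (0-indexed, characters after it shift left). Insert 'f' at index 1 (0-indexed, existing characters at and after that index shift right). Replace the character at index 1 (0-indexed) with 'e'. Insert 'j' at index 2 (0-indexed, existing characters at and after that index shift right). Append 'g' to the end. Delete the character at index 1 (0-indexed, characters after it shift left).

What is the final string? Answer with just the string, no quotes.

Applying each edit step by step:
Start: "hcgiae"
Op 1 (delete idx 3 = 'i'): "hcgiae" -> "hcgae"
Op 2 (insert 'f' at idx 1): "hcgae" -> "hfcgae"
Op 3 (replace idx 1: 'f' -> 'e'): "hfcgae" -> "hecgae"
Op 4 (insert 'j' at idx 2): "hecgae" -> "hejcgae"
Op 5 (append 'g'): "hejcgae" -> "hejcgaeg"
Op 6 (delete idx 1 = 'e'): "hejcgaeg" -> "hjcgaeg"

Answer: hjcgaeg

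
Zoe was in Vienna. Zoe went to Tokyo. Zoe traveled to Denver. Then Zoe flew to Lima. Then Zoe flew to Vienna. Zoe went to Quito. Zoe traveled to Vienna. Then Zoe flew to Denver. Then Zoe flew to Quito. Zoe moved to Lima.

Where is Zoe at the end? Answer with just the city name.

Tracking Zoe's location:
Start: Zoe is in Vienna.
After move 1: Vienna -> Tokyo. Zoe is in Tokyo.
After move 2: Tokyo -> Denver. Zoe is in Denver.
After move 3: Denver -> Lima. Zoe is in Lima.
After move 4: Lima -> Vienna. Zoe is in Vienna.
After move 5: Vienna -> Quito. Zoe is in Quito.
After move 6: Quito -> Vienna. Zoe is in Vienna.
After move 7: Vienna -> Denver. Zoe is in Denver.
After move 8: Denver -> Quito. Zoe is in Quito.
After move 9: Quito -> Lima. Zoe is in Lima.

Answer: Lima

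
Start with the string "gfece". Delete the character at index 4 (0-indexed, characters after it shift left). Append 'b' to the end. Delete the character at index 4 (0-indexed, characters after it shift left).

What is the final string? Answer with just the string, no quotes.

Applying each edit step by step:
Start: "gfece"
Op 1 (delete idx 4 = 'e'): "gfece" -> "gfec"
Op 2 (append 'b'): "gfec" -> "gfecb"
Op 3 (delete idx 4 = 'b'): "gfecb" -> "gfec"

Answer: gfec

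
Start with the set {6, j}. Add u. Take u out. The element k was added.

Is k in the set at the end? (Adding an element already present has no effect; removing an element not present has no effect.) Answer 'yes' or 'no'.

Tracking the set through each operation:
Start: {6, j}
Event 1 (add u): added. Set: {6, j, u}
Event 2 (remove u): removed. Set: {6, j}
Event 3 (add k): added. Set: {6, j, k}

Final set: {6, j, k} (size 3)
k is in the final set.

Answer: yes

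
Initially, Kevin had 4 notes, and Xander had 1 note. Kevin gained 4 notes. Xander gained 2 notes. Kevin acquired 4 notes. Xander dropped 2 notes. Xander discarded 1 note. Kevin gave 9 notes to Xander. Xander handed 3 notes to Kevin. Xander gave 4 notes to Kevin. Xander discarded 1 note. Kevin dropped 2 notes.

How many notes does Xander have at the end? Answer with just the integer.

Tracking counts step by step:
Start: Kevin=4, Xander=1
Event 1 (Kevin +4): Kevin: 4 -> 8. State: Kevin=8, Xander=1
Event 2 (Xander +2): Xander: 1 -> 3. State: Kevin=8, Xander=3
Event 3 (Kevin +4): Kevin: 8 -> 12. State: Kevin=12, Xander=3
Event 4 (Xander -2): Xander: 3 -> 1. State: Kevin=12, Xander=1
Event 5 (Xander -1): Xander: 1 -> 0. State: Kevin=12, Xander=0
Event 6 (Kevin -> Xander, 9): Kevin: 12 -> 3, Xander: 0 -> 9. State: Kevin=3, Xander=9
Event 7 (Xander -> Kevin, 3): Xander: 9 -> 6, Kevin: 3 -> 6. State: Kevin=6, Xander=6
Event 8 (Xander -> Kevin, 4): Xander: 6 -> 2, Kevin: 6 -> 10. State: Kevin=10, Xander=2
Event 9 (Xander -1): Xander: 2 -> 1. State: Kevin=10, Xander=1
Event 10 (Kevin -2): Kevin: 10 -> 8. State: Kevin=8, Xander=1

Xander's final count: 1

Answer: 1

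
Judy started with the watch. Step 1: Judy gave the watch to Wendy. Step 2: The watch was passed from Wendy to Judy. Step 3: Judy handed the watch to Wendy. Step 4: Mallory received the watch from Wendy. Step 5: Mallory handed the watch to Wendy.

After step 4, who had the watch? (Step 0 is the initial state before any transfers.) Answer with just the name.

Tracking the watch holder through step 4:
After step 0 (start): Judy
After step 1: Wendy
After step 2: Judy
After step 3: Wendy
After step 4: Mallory

At step 4, the holder is Mallory.

Answer: Mallory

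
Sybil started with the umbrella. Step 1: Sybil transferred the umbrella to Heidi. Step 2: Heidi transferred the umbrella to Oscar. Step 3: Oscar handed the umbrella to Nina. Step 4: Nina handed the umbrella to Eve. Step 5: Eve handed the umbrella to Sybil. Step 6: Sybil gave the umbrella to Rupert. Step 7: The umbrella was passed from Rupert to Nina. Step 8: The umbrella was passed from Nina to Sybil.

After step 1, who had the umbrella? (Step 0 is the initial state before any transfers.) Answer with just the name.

Tracking the umbrella holder through step 1:
After step 0 (start): Sybil
After step 1: Heidi

At step 1, the holder is Heidi.

Answer: Heidi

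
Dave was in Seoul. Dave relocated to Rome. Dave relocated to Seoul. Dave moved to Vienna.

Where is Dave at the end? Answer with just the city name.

Tracking Dave's location:
Start: Dave is in Seoul.
After move 1: Seoul -> Rome. Dave is in Rome.
After move 2: Rome -> Seoul. Dave is in Seoul.
After move 3: Seoul -> Vienna. Dave is in Vienna.

Answer: Vienna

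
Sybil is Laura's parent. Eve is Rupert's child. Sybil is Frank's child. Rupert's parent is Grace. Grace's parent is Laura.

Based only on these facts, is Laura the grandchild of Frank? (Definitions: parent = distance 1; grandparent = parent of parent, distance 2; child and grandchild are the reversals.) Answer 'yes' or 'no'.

Answer: yes

Derivation:
Reconstructing the parent chain from the given facts:
  Frank -> Sybil -> Laura -> Grace -> Rupert -> Eve
(each arrow means 'parent of the next')
Positions in the chain (0 = top):
  position of Frank: 0
  position of Sybil: 1
  position of Laura: 2
  position of Grace: 3
  position of Rupert: 4
  position of Eve: 5

Laura is at position 2, Frank is at position 0; signed distance (j - i) = -2.
'grandchild' requires j - i = -2. Actual distance is -2, so the relation HOLDS.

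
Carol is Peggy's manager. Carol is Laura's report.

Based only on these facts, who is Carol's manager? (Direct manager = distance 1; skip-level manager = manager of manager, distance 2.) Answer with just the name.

Answer: Laura

Derivation:
Reconstructing the manager chain from the given facts:
  Laura -> Carol -> Peggy
(each arrow means 'manager of the next')
Positions in the chain (0 = top):
  position of Laura: 0
  position of Carol: 1
  position of Peggy: 2

Carol is at position 1; the manager is 1 step up the chain, i.e. position 0: Laura.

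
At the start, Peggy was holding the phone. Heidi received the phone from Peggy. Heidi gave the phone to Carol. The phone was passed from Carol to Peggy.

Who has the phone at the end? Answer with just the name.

Answer: Peggy

Derivation:
Tracking the phone through each event:
Start: Peggy has the phone.
After event 1: Heidi has the phone.
After event 2: Carol has the phone.
After event 3: Peggy has the phone.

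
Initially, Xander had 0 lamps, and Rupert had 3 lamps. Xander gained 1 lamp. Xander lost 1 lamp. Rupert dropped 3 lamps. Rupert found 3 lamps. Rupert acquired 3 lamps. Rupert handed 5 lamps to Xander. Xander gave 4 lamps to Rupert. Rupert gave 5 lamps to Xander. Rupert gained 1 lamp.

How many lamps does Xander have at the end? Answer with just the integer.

Answer: 6

Derivation:
Tracking counts step by step:
Start: Xander=0, Rupert=3
Event 1 (Xander +1): Xander: 0 -> 1. State: Xander=1, Rupert=3
Event 2 (Xander -1): Xander: 1 -> 0. State: Xander=0, Rupert=3
Event 3 (Rupert -3): Rupert: 3 -> 0. State: Xander=0, Rupert=0
Event 4 (Rupert +3): Rupert: 0 -> 3. State: Xander=0, Rupert=3
Event 5 (Rupert +3): Rupert: 3 -> 6. State: Xander=0, Rupert=6
Event 6 (Rupert -> Xander, 5): Rupert: 6 -> 1, Xander: 0 -> 5. State: Xander=5, Rupert=1
Event 7 (Xander -> Rupert, 4): Xander: 5 -> 1, Rupert: 1 -> 5. State: Xander=1, Rupert=5
Event 8 (Rupert -> Xander, 5): Rupert: 5 -> 0, Xander: 1 -> 6. State: Xander=6, Rupert=0
Event 9 (Rupert +1): Rupert: 0 -> 1. State: Xander=6, Rupert=1

Xander's final count: 6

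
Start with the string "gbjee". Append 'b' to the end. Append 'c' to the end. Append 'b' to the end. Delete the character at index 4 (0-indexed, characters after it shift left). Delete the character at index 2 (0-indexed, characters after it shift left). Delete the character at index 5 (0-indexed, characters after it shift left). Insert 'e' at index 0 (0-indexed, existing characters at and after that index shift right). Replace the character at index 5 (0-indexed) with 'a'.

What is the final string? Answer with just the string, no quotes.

Answer: egbeba

Derivation:
Applying each edit step by step:
Start: "gbjee"
Op 1 (append 'b'): "gbjee" -> "gbjeeb"
Op 2 (append 'c'): "gbjeeb" -> "gbjeebc"
Op 3 (append 'b'): "gbjeebc" -> "gbjeebcb"
Op 4 (delete idx 4 = 'e'): "gbjeebcb" -> "gbjebcb"
Op 5 (delete idx 2 = 'j'): "gbjebcb" -> "gbebcb"
Op 6 (delete idx 5 = 'b'): "gbebcb" -> "gbebc"
Op 7 (insert 'e' at idx 0): "gbebc" -> "egbebc"
Op 8 (replace idx 5: 'c' -> 'a'): "egbebc" -> "egbeba"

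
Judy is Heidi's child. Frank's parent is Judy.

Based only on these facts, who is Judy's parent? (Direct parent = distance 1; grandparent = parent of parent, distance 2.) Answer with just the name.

Answer: Heidi

Derivation:
Reconstructing the parent chain from the given facts:
  Heidi -> Judy -> Frank
(each arrow means 'parent of the next')
Positions in the chain (0 = top):
  position of Heidi: 0
  position of Judy: 1
  position of Frank: 2

Judy is at position 1; the parent is 1 step up the chain, i.e. position 0: Heidi.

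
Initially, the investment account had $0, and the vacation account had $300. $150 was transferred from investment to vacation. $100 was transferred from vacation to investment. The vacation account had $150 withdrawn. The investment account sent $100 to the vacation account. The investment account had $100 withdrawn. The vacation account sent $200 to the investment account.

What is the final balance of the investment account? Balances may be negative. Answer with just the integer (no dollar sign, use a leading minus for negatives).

Answer: -50

Derivation:
Tracking account balances step by step:
Start: investment=0, vacation=300
Event 1 (transfer 150 investment -> vacation): investment: 0 - 150 = -150, vacation: 300 + 150 = 450. Balances: investment=-150, vacation=450
Event 2 (transfer 100 vacation -> investment): vacation: 450 - 100 = 350, investment: -150 + 100 = -50. Balances: investment=-50, vacation=350
Event 3 (withdraw 150 from vacation): vacation: 350 - 150 = 200. Balances: investment=-50, vacation=200
Event 4 (transfer 100 investment -> vacation): investment: -50 - 100 = -150, vacation: 200 + 100 = 300. Balances: investment=-150, vacation=300
Event 5 (withdraw 100 from investment): investment: -150 - 100 = -250. Balances: investment=-250, vacation=300
Event 6 (transfer 200 vacation -> investment): vacation: 300 - 200 = 100, investment: -250 + 200 = -50. Balances: investment=-50, vacation=100

Final balance of investment: -50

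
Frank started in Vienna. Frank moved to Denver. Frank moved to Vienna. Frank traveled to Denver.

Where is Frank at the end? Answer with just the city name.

Answer: Denver

Derivation:
Tracking Frank's location:
Start: Frank is in Vienna.
After move 1: Vienna -> Denver. Frank is in Denver.
After move 2: Denver -> Vienna. Frank is in Vienna.
After move 3: Vienna -> Denver. Frank is in Denver.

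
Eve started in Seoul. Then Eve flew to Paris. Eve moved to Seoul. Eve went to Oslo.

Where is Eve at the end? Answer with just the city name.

Answer: Oslo

Derivation:
Tracking Eve's location:
Start: Eve is in Seoul.
After move 1: Seoul -> Paris. Eve is in Paris.
After move 2: Paris -> Seoul. Eve is in Seoul.
After move 3: Seoul -> Oslo. Eve is in Oslo.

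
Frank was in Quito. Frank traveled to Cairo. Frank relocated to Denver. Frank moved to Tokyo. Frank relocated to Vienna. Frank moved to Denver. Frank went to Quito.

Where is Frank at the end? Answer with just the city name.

Answer: Quito

Derivation:
Tracking Frank's location:
Start: Frank is in Quito.
After move 1: Quito -> Cairo. Frank is in Cairo.
After move 2: Cairo -> Denver. Frank is in Denver.
After move 3: Denver -> Tokyo. Frank is in Tokyo.
After move 4: Tokyo -> Vienna. Frank is in Vienna.
After move 5: Vienna -> Denver. Frank is in Denver.
After move 6: Denver -> Quito. Frank is in Quito.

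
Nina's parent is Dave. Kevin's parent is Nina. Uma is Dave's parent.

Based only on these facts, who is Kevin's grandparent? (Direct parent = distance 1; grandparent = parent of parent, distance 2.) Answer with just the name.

Answer: Dave

Derivation:
Reconstructing the parent chain from the given facts:
  Uma -> Dave -> Nina -> Kevin
(each arrow means 'parent of the next')
Positions in the chain (0 = top):
  position of Uma: 0
  position of Dave: 1
  position of Nina: 2
  position of Kevin: 3

Kevin is at position 3; the grandparent is 2 steps up the chain, i.e. position 1: Dave.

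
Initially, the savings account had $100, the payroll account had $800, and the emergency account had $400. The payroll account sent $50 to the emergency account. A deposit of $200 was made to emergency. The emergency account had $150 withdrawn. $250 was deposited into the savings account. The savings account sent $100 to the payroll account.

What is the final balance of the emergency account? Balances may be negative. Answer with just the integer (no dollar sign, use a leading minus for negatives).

Answer: 500

Derivation:
Tracking account balances step by step:
Start: savings=100, payroll=800, emergency=400
Event 1 (transfer 50 payroll -> emergency): payroll: 800 - 50 = 750, emergency: 400 + 50 = 450. Balances: savings=100, payroll=750, emergency=450
Event 2 (deposit 200 to emergency): emergency: 450 + 200 = 650. Balances: savings=100, payroll=750, emergency=650
Event 3 (withdraw 150 from emergency): emergency: 650 - 150 = 500. Balances: savings=100, payroll=750, emergency=500
Event 4 (deposit 250 to savings): savings: 100 + 250 = 350. Balances: savings=350, payroll=750, emergency=500
Event 5 (transfer 100 savings -> payroll): savings: 350 - 100 = 250, payroll: 750 + 100 = 850. Balances: savings=250, payroll=850, emergency=500

Final balance of emergency: 500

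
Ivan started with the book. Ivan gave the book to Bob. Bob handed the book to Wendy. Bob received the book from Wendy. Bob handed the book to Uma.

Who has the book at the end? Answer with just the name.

Tracking the book through each event:
Start: Ivan has the book.
After event 1: Bob has the book.
After event 2: Wendy has the book.
After event 3: Bob has the book.
After event 4: Uma has the book.

Answer: Uma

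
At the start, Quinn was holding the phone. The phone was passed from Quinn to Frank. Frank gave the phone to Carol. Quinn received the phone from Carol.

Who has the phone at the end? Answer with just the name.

Answer: Quinn

Derivation:
Tracking the phone through each event:
Start: Quinn has the phone.
After event 1: Frank has the phone.
After event 2: Carol has the phone.
After event 3: Quinn has the phone.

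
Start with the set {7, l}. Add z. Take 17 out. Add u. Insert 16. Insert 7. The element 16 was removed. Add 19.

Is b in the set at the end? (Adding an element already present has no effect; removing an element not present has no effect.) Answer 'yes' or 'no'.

Answer: no

Derivation:
Tracking the set through each operation:
Start: {7, l}
Event 1 (add z): added. Set: {7, l, z}
Event 2 (remove 17): not present, no change. Set: {7, l, z}
Event 3 (add u): added. Set: {7, l, u, z}
Event 4 (add 16): added. Set: {16, 7, l, u, z}
Event 5 (add 7): already present, no change. Set: {16, 7, l, u, z}
Event 6 (remove 16): removed. Set: {7, l, u, z}
Event 7 (add 19): added. Set: {19, 7, l, u, z}

Final set: {19, 7, l, u, z} (size 5)
b is NOT in the final set.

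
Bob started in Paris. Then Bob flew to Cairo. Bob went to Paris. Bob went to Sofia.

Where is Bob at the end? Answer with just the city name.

Answer: Sofia

Derivation:
Tracking Bob's location:
Start: Bob is in Paris.
After move 1: Paris -> Cairo. Bob is in Cairo.
After move 2: Cairo -> Paris. Bob is in Paris.
After move 3: Paris -> Sofia. Bob is in Sofia.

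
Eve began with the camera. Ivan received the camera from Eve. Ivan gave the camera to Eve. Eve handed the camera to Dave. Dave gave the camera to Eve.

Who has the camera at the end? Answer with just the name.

Answer: Eve

Derivation:
Tracking the camera through each event:
Start: Eve has the camera.
After event 1: Ivan has the camera.
After event 2: Eve has the camera.
After event 3: Dave has the camera.
After event 4: Eve has the camera.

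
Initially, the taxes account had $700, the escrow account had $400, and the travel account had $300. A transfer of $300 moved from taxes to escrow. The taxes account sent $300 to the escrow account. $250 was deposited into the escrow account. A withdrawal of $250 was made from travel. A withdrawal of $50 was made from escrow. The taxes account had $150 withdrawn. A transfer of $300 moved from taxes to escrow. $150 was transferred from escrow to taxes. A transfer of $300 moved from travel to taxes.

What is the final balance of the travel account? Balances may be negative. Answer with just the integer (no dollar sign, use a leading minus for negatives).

Answer: -250

Derivation:
Tracking account balances step by step:
Start: taxes=700, escrow=400, travel=300
Event 1 (transfer 300 taxes -> escrow): taxes: 700 - 300 = 400, escrow: 400 + 300 = 700. Balances: taxes=400, escrow=700, travel=300
Event 2 (transfer 300 taxes -> escrow): taxes: 400 - 300 = 100, escrow: 700 + 300 = 1000. Balances: taxes=100, escrow=1000, travel=300
Event 3 (deposit 250 to escrow): escrow: 1000 + 250 = 1250. Balances: taxes=100, escrow=1250, travel=300
Event 4 (withdraw 250 from travel): travel: 300 - 250 = 50. Balances: taxes=100, escrow=1250, travel=50
Event 5 (withdraw 50 from escrow): escrow: 1250 - 50 = 1200. Balances: taxes=100, escrow=1200, travel=50
Event 6 (withdraw 150 from taxes): taxes: 100 - 150 = -50. Balances: taxes=-50, escrow=1200, travel=50
Event 7 (transfer 300 taxes -> escrow): taxes: -50 - 300 = -350, escrow: 1200 + 300 = 1500. Balances: taxes=-350, escrow=1500, travel=50
Event 8 (transfer 150 escrow -> taxes): escrow: 1500 - 150 = 1350, taxes: -350 + 150 = -200. Balances: taxes=-200, escrow=1350, travel=50
Event 9 (transfer 300 travel -> taxes): travel: 50 - 300 = -250, taxes: -200 + 300 = 100. Balances: taxes=100, escrow=1350, travel=-250

Final balance of travel: -250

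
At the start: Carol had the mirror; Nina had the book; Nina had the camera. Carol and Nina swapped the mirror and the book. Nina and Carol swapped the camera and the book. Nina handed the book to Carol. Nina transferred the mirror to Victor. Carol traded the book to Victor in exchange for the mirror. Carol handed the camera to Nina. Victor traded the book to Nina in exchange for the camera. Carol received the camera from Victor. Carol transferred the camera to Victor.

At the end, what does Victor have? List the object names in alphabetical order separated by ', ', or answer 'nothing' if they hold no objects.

Tracking all object holders:
Start: mirror:Carol, book:Nina, camera:Nina
Event 1 (swap mirror<->book: now mirror:Nina, book:Carol). State: mirror:Nina, book:Carol, camera:Nina
Event 2 (swap camera<->book: now camera:Carol, book:Nina). State: mirror:Nina, book:Nina, camera:Carol
Event 3 (give book: Nina -> Carol). State: mirror:Nina, book:Carol, camera:Carol
Event 4 (give mirror: Nina -> Victor). State: mirror:Victor, book:Carol, camera:Carol
Event 5 (swap book<->mirror: now book:Victor, mirror:Carol). State: mirror:Carol, book:Victor, camera:Carol
Event 6 (give camera: Carol -> Nina). State: mirror:Carol, book:Victor, camera:Nina
Event 7 (swap book<->camera: now book:Nina, camera:Victor). State: mirror:Carol, book:Nina, camera:Victor
Event 8 (give camera: Victor -> Carol). State: mirror:Carol, book:Nina, camera:Carol
Event 9 (give camera: Carol -> Victor). State: mirror:Carol, book:Nina, camera:Victor

Final state: mirror:Carol, book:Nina, camera:Victor
Victor holds: camera.

Answer: camera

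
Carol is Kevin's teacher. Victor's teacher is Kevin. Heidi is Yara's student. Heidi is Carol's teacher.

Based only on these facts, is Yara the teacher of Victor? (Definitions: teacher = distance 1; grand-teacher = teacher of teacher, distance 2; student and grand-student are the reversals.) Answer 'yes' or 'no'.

Reconstructing the teacher chain from the given facts:
  Yara -> Heidi -> Carol -> Kevin -> Victor
(each arrow means 'teacher of the next')
Positions in the chain (0 = top):
  position of Yara: 0
  position of Heidi: 1
  position of Carol: 2
  position of Kevin: 3
  position of Victor: 4

Yara is at position 0, Victor is at position 4; signed distance (j - i) = 4.
'teacher' requires j - i = 1. Actual distance is 4, so the relation does NOT hold.

Answer: no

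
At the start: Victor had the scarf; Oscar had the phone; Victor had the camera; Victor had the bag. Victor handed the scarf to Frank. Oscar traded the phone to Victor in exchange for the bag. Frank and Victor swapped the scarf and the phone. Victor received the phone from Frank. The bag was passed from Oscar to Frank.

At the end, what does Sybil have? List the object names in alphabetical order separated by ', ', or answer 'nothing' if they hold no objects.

Tracking all object holders:
Start: scarf:Victor, phone:Oscar, camera:Victor, bag:Victor
Event 1 (give scarf: Victor -> Frank). State: scarf:Frank, phone:Oscar, camera:Victor, bag:Victor
Event 2 (swap phone<->bag: now phone:Victor, bag:Oscar). State: scarf:Frank, phone:Victor, camera:Victor, bag:Oscar
Event 3 (swap scarf<->phone: now scarf:Victor, phone:Frank). State: scarf:Victor, phone:Frank, camera:Victor, bag:Oscar
Event 4 (give phone: Frank -> Victor). State: scarf:Victor, phone:Victor, camera:Victor, bag:Oscar
Event 5 (give bag: Oscar -> Frank). State: scarf:Victor, phone:Victor, camera:Victor, bag:Frank

Final state: scarf:Victor, phone:Victor, camera:Victor, bag:Frank
Sybil holds: (nothing).

Answer: nothing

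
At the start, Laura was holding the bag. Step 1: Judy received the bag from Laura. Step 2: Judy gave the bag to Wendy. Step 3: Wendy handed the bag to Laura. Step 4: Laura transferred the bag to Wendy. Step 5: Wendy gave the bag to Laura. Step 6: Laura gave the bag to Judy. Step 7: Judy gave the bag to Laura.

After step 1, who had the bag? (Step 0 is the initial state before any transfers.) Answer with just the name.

Tracking the bag holder through step 1:
After step 0 (start): Laura
After step 1: Judy

At step 1, the holder is Judy.

Answer: Judy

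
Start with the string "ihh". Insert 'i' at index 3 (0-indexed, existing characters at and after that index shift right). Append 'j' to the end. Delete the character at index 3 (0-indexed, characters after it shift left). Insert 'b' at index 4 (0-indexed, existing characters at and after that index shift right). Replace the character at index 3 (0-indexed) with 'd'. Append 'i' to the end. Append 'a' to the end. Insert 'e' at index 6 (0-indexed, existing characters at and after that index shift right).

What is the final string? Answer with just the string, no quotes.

Answer: ihhdbiea

Derivation:
Applying each edit step by step:
Start: "ihh"
Op 1 (insert 'i' at idx 3): "ihh" -> "ihhi"
Op 2 (append 'j'): "ihhi" -> "ihhij"
Op 3 (delete idx 3 = 'i'): "ihhij" -> "ihhj"
Op 4 (insert 'b' at idx 4): "ihhj" -> "ihhjb"
Op 5 (replace idx 3: 'j' -> 'd'): "ihhjb" -> "ihhdb"
Op 6 (append 'i'): "ihhdb" -> "ihhdbi"
Op 7 (append 'a'): "ihhdbi" -> "ihhdbia"
Op 8 (insert 'e' at idx 6): "ihhdbia" -> "ihhdbiea"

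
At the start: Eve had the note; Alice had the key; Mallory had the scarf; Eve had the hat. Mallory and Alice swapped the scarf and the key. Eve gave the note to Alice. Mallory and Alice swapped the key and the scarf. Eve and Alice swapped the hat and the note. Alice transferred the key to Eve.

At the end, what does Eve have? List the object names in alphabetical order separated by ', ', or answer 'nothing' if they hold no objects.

Tracking all object holders:
Start: note:Eve, key:Alice, scarf:Mallory, hat:Eve
Event 1 (swap scarf<->key: now scarf:Alice, key:Mallory). State: note:Eve, key:Mallory, scarf:Alice, hat:Eve
Event 2 (give note: Eve -> Alice). State: note:Alice, key:Mallory, scarf:Alice, hat:Eve
Event 3 (swap key<->scarf: now key:Alice, scarf:Mallory). State: note:Alice, key:Alice, scarf:Mallory, hat:Eve
Event 4 (swap hat<->note: now hat:Alice, note:Eve). State: note:Eve, key:Alice, scarf:Mallory, hat:Alice
Event 5 (give key: Alice -> Eve). State: note:Eve, key:Eve, scarf:Mallory, hat:Alice

Final state: note:Eve, key:Eve, scarf:Mallory, hat:Alice
Eve holds: key, note.

Answer: key, note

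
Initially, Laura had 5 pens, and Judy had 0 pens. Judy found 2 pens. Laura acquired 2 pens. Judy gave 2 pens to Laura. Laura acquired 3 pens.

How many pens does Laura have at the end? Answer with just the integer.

Tracking counts step by step:
Start: Laura=5, Judy=0
Event 1 (Judy +2): Judy: 0 -> 2. State: Laura=5, Judy=2
Event 2 (Laura +2): Laura: 5 -> 7. State: Laura=7, Judy=2
Event 3 (Judy -> Laura, 2): Judy: 2 -> 0, Laura: 7 -> 9. State: Laura=9, Judy=0
Event 4 (Laura +3): Laura: 9 -> 12. State: Laura=12, Judy=0

Laura's final count: 12

Answer: 12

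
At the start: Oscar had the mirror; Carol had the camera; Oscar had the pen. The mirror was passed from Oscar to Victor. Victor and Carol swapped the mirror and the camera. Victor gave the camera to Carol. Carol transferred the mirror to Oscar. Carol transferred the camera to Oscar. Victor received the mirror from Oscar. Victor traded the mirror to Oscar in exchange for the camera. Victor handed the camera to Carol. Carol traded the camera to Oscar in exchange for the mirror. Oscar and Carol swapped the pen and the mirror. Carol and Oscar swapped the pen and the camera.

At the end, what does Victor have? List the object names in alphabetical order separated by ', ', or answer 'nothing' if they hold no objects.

Tracking all object holders:
Start: mirror:Oscar, camera:Carol, pen:Oscar
Event 1 (give mirror: Oscar -> Victor). State: mirror:Victor, camera:Carol, pen:Oscar
Event 2 (swap mirror<->camera: now mirror:Carol, camera:Victor). State: mirror:Carol, camera:Victor, pen:Oscar
Event 3 (give camera: Victor -> Carol). State: mirror:Carol, camera:Carol, pen:Oscar
Event 4 (give mirror: Carol -> Oscar). State: mirror:Oscar, camera:Carol, pen:Oscar
Event 5 (give camera: Carol -> Oscar). State: mirror:Oscar, camera:Oscar, pen:Oscar
Event 6 (give mirror: Oscar -> Victor). State: mirror:Victor, camera:Oscar, pen:Oscar
Event 7 (swap mirror<->camera: now mirror:Oscar, camera:Victor). State: mirror:Oscar, camera:Victor, pen:Oscar
Event 8 (give camera: Victor -> Carol). State: mirror:Oscar, camera:Carol, pen:Oscar
Event 9 (swap camera<->mirror: now camera:Oscar, mirror:Carol). State: mirror:Carol, camera:Oscar, pen:Oscar
Event 10 (swap pen<->mirror: now pen:Carol, mirror:Oscar). State: mirror:Oscar, camera:Oscar, pen:Carol
Event 11 (swap pen<->camera: now pen:Oscar, camera:Carol). State: mirror:Oscar, camera:Carol, pen:Oscar

Final state: mirror:Oscar, camera:Carol, pen:Oscar
Victor holds: (nothing).

Answer: nothing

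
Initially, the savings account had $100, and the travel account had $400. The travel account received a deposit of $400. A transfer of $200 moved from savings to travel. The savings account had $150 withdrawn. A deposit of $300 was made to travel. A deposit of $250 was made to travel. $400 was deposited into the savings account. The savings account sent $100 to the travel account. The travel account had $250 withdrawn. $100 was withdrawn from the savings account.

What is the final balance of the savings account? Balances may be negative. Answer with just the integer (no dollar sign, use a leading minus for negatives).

Tracking account balances step by step:
Start: savings=100, travel=400
Event 1 (deposit 400 to travel): travel: 400 + 400 = 800. Balances: savings=100, travel=800
Event 2 (transfer 200 savings -> travel): savings: 100 - 200 = -100, travel: 800 + 200 = 1000. Balances: savings=-100, travel=1000
Event 3 (withdraw 150 from savings): savings: -100 - 150 = -250. Balances: savings=-250, travel=1000
Event 4 (deposit 300 to travel): travel: 1000 + 300 = 1300. Balances: savings=-250, travel=1300
Event 5 (deposit 250 to travel): travel: 1300 + 250 = 1550. Balances: savings=-250, travel=1550
Event 6 (deposit 400 to savings): savings: -250 + 400 = 150. Balances: savings=150, travel=1550
Event 7 (transfer 100 savings -> travel): savings: 150 - 100 = 50, travel: 1550 + 100 = 1650. Balances: savings=50, travel=1650
Event 8 (withdraw 250 from travel): travel: 1650 - 250 = 1400. Balances: savings=50, travel=1400
Event 9 (withdraw 100 from savings): savings: 50 - 100 = -50. Balances: savings=-50, travel=1400

Final balance of savings: -50

Answer: -50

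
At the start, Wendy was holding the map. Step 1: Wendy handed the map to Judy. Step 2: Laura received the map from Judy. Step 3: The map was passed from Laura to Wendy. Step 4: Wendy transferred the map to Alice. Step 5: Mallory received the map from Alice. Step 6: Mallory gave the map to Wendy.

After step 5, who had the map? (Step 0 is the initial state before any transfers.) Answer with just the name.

Tracking the map holder through step 5:
After step 0 (start): Wendy
After step 1: Judy
After step 2: Laura
After step 3: Wendy
After step 4: Alice
After step 5: Mallory

At step 5, the holder is Mallory.

Answer: Mallory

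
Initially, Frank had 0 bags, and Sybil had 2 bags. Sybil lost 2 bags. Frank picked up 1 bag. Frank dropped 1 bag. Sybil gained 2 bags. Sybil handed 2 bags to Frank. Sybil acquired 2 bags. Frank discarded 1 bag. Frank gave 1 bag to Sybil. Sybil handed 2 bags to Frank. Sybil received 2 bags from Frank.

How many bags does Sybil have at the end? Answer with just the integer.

Answer: 3

Derivation:
Tracking counts step by step:
Start: Frank=0, Sybil=2
Event 1 (Sybil -2): Sybil: 2 -> 0. State: Frank=0, Sybil=0
Event 2 (Frank +1): Frank: 0 -> 1. State: Frank=1, Sybil=0
Event 3 (Frank -1): Frank: 1 -> 0. State: Frank=0, Sybil=0
Event 4 (Sybil +2): Sybil: 0 -> 2. State: Frank=0, Sybil=2
Event 5 (Sybil -> Frank, 2): Sybil: 2 -> 0, Frank: 0 -> 2. State: Frank=2, Sybil=0
Event 6 (Sybil +2): Sybil: 0 -> 2. State: Frank=2, Sybil=2
Event 7 (Frank -1): Frank: 2 -> 1. State: Frank=1, Sybil=2
Event 8 (Frank -> Sybil, 1): Frank: 1 -> 0, Sybil: 2 -> 3. State: Frank=0, Sybil=3
Event 9 (Sybil -> Frank, 2): Sybil: 3 -> 1, Frank: 0 -> 2. State: Frank=2, Sybil=1
Event 10 (Frank -> Sybil, 2): Frank: 2 -> 0, Sybil: 1 -> 3. State: Frank=0, Sybil=3

Sybil's final count: 3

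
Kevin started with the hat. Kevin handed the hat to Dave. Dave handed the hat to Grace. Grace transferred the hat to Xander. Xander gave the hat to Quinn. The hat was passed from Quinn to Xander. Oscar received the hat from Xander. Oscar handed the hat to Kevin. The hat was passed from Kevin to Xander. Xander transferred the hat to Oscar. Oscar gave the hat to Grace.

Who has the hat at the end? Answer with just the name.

Answer: Grace

Derivation:
Tracking the hat through each event:
Start: Kevin has the hat.
After event 1: Dave has the hat.
After event 2: Grace has the hat.
After event 3: Xander has the hat.
After event 4: Quinn has the hat.
After event 5: Xander has the hat.
After event 6: Oscar has the hat.
After event 7: Kevin has the hat.
After event 8: Xander has the hat.
After event 9: Oscar has the hat.
After event 10: Grace has the hat.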